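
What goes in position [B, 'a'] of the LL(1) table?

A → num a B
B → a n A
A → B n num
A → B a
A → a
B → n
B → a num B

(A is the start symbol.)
B → a n A, B → a num B

To find M[B, 'a'], we find productions for B where 'a' is in the predict set (PREDICT(N → α) = (FIRST(α) \ {ε}) ∪ (FOLLOW(N) if α ⇒* ε)).

B → a n A: PREDICT = { 'a' }
  'a' is in predict set, so this production goes in M[B, 'a']
B → n: PREDICT = { 'n' }
B → a num B: PREDICT = { 'a' }
  'a' is in predict set, so this production goes in M[B, 'a']

M[B, 'a'] = B → a n A, B → a num B  (a multiply-defined cell — the grammar is not LL(1))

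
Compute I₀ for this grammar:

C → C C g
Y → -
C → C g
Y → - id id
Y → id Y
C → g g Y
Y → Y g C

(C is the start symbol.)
First, augment the grammar with C' → C
I₀ = CLOSURE({ [C' → . C] }):
  [C' → . C] has the dot before C: add [C → . C C g], [C → . C g], [C → . g g Y]
No further items can be added.

I₀ = { [C → . C C g], [C → . C g], [C → . g g Y], [C' → . C] }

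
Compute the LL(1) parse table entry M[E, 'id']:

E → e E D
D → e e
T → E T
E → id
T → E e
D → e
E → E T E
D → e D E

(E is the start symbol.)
E → id, E → E T E

To find M[E, 'id'], we find productions for E where 'id' is in the predict set (PREDICT(N → α) = (FIRST(α) \ {ε}) ∪ (FOLLOW(N) if α ⇒* ε)).

Relevant sets:
  FIRST(E) = { 'e', 'id' }

E → e E D: PREDICT = { 'e' }
E → id: PREDICT = { 'id' }
  'id' is in predict set, so this production goes in M[E, 'id']
E → E T E: PREDICT = { 'e', 'id' }
  'id' is in predict set, so this production goes in M[E, 'id']

M[E, 'id'] = E → id, E → E T E  (a multiply-defined cell — the grammar is not LL(1))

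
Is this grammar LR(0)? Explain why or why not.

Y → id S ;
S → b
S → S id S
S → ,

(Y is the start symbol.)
No. Shift-reduce conflict between [S → S id S .] and [S → S . id S]

Augment with Y' → Y and build the canonical LR(0) collection (I0 = CLOSURE({[Y' → . Y]}), then GOTO on every symbol after a dot until no new states appear). It has 9 states:
  I0: { [Y → . id S ;], [Y' → . Y] }  — shift
  I1: { [Y' → Y .] }  — accept
  I2: { [S → . ,], [S → . S id S], [S → . b], [Y → id . S ;] }  — shift
  I3: { [S → , .] }  — reduce
  I4: { [S → S . id S], [Y → id S . ;] }  — shift
  I5: { [S → b .] }  — reduce
  I6: { [Y → id S ; .] }  — reduce
  I7: { [S → . ,], [S → . S id S], [S → . b], [S → S id . S] }  — shift
  I8: { [S → S . id S], [S → S id S .] }  — shift, reduce

Conflict in state I8:
  Shift-reduce conflict between [S → S id S .] and [S → S . id S]
So the grammar is NOT LR(0).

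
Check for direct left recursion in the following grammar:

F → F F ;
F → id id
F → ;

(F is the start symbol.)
Direct left recursion occurs when N → N α for some non-terminal N (the right-hand side begins with the left-hand side itself).

F → F F ;: LEFT RECURSIVE (starts with F)
F → id id: starts with id
F → ;: starts with ';'

The grammar has direct left recursion on: F.

Answer: Yes, F is left-recursive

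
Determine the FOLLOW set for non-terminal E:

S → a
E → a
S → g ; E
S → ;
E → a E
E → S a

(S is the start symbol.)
{ $, 'a' }

To compute FOLLOW(E), find every occurrence of E on a right-hand side N → α E β: add FIRST(β) \ {ε}, and if β is empty or nullable also add FOLLOW(N). Iterate to a fixed point.

In S → g ; E: E is at the end, add FOLLOW(S)
In E → a E: E is at the end; this adds FOLLOW(E) to itself — nothing new

The FOLLOW sets referred to above (computed the same way, to a fixed point):
  FOLLOW(S) = { $, 'a' }

Taking the union: FOLLOW(E) = { $, 'a' }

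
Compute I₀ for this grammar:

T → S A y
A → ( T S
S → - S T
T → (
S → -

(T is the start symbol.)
{ [S → . - S T], [S → . -], [T → . (], [T → . S A y], [T' → . T] }

First, augment the grammar with T' → T
I₀ = CLOSURE({ [T' → . T] }):
  [T' → . T] has the dot before T: add [T → . S A y], [T → . (]
  [T → . S A y] has the dot before S: add [S → . - S T], [S → . -]
No further items can be added.

I₀ = { [S → . - S T], [S → . -], [T → . (], [T → . S A y], [T' → . T] }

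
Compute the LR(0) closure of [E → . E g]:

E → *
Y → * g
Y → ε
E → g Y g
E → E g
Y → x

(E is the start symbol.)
To compute CLOSURE, for each item [A → α.Bβ] where B is a non-terminal, add [B → .γ] for all productions B → γ; repeat for the newly added items until nothing changes.

Start with: [E → . E g]
  [E → . E g] has the dot before E: add [E → . *], [E → . g Y g]
No further items can be added.

CLOSURE = { [E → . *], [E → . E g], [E → . g Y g] }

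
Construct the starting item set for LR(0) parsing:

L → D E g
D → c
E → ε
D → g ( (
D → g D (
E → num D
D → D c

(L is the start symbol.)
{ [D → . D c], [D → . c], [D → . g ( (], [D → . g D (], [L → . D E g], [L' → . L] }

First, augment the grammar with L' → L
I₀ = CLOSURE({ [L' → . L] }):
  [L' → . L] has the dot before L: add [L → . D E g]
  [L → . D E g] has the dot before D: add [D → . c], [D → . g ( (], [D → . g D (], [D → . D c]
No further items can be added.

I₀ = { [D → . D c], [D → . c], [D → . g ( (], [D → . g D (], [L → . D E g], [L' → . L] }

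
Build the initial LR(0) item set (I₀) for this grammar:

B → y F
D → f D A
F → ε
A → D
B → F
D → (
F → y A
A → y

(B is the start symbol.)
{ [B → . F], [B → . y F], [B' → . B], [F → . y A], [F → .] }

First, augment the grammar with B' → B
I₀ = CLOSURE({ [B' → . B] }):
  [B' → . B] has the dot before B: add [B → . y F], [B → . F]
  [B → . F] has the dot before F: add [F → .], [F → . y A]
No further items can be added.

I₀ = { [B → . F], [B → . y F], [B' → . B], [F → . y A], [F → .] }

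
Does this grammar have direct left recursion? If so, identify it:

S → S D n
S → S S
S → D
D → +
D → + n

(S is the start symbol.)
Yes, S is left-recursive

S → S D n: LEFT RECURSIVE (starts with S)
S → S S: LEFT RECURSIVE (starts with S)
S → D: starts with D
D → +: starts with '+'
D → + n: starts with '+'

The grammar has direct left recursion on: S.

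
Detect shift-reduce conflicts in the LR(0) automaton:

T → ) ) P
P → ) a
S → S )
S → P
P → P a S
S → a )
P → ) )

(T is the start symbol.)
Yes — I5: [T → ) ) P .] vs [P → P . a S]; I7: [S → P .] vs [P → P . a S]; I8: [P → P a S .] vs [S → S . )]

Augment with T' → T and build the canonical LR(0) collection (I0 = CLOSURE({[T' → . T]}), then GOTO on every symbol after a dot until no new states appear). It has 14 states:
  I0: { [T → . ) ) P], [T' → . T] }  — shift
  I1: { [T → ) . ) P] }  — shift
  I2: { [T' → T .] }  — accept
  I3: { [P → . ) )], [P → . ) a], [P → . P a S], [T → ) ) . P] }  — shift
  I4: { [P → ) . )], [P → ) . a] }  — shift
  I5: { [P → P . a S], [T → ) ) P .] }  — shift, reduce
  I6: { [P → . ) )], [P → . ) a], [P → . P a S], [P → P a . S], [S → . P], [S → . S )], [S → . a )] }  — shift
  I7: { [P → P . a S], [S → P .] }  — shift, reduce
  I8: { [P → P a S .], [S → S . )] }  — shift, reduce
  I9: { [S → a . )] }  — shift
  I10: { [S → a ) .] }  — reduce
  I11: { [S → S ) .] }  — reduce
  I12: { [P → ) ) .] }  — reduce
  I13: { [P → ) a .] }  — reduce

I5 contains reduce item [T → ) ) P .] and shift item [P → P . a S] — shift-reduce conflict.
I7 contains reduce item [S → P .] and shift item [P → P . a S] — shift-reduce conflict.
I8 contains reduce item [P → P a S .] and shift item [S → S . )] — shift-reduce conflict.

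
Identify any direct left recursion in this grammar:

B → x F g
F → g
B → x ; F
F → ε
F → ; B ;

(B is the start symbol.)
Direct left recursion occurs when N → N α for some non-terminal N (the right-hand side begins with the left-hand side itself).

B → x F g: starts with x
F → g: starts with g
B → x ; F: starts with x
F → ε: starts with ε
F → ; B ;: starts with ';'

No direct left recursion found.

Answer: No direct left recursion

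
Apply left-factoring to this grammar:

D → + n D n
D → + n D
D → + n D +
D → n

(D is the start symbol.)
D → + n D D'
D' → n
D' → ε
D' → +
D → n

Left-factoring transforms A → αβ₁ | αβ₂ into A → αA' and A' → β₁ | β₂
(α is the longest common prefix among the alternatives). Repeat until
no nonterminal has two alternatives with a common prefix.

Round 1: D has alternatives sharing prefix '+ n D'. Introduce D': D → + n D D'
  Add: D' → n
  Add: D' → ε
  Add: D' → +

No remaining common prefixes — done.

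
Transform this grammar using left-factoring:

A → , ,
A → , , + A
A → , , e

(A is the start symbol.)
A → , , A'
A' → ε
A' → + A
A' → e

Left-factoring transforms A → αβ₁ | αβ₂ into A → αA' and A' → β₁ | β₂
(α is the longest common prefix among the alternatives). Repeat until
no nonterminal has two alternatives with a common prefix.

Round 1: A has alternatives sharing prefix ', ,'. Introduce A': A → , , A'
  Add: A' → ε
  Add: A' → + A
  Add: A' → e

No remaining common prefixes — done.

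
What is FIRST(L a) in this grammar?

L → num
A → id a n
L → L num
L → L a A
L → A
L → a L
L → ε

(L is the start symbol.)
{ 'a', 'id', 'num' }

FIRST sets of the non-terminals involved (from the grammar, by fixed-point iteration):
  FIRST(L) = { 'a', 'id', 'num', ε }

To compute FIRST(L a), process the symbols left to right:
Symbol L is a non-terminal. Add FIRST(L) \ {ε} = { 'a', 'id', 'num' }
L is nullable (ε ∈ FIRST(L)), continue to the next symbol.
Symbol a is a terminal. Add 'a' and stop.
FIRST(L a) = { 'a', 'id', 'num' }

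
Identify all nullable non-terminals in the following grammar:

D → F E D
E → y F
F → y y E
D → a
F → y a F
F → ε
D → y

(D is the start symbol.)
{ 'F' }

ε-productions: F → ε
So F is immediately nullable.
No further non-terminal can be added: every production for the remaining non-terminals contains a terminal or a non-nullable non-terminal.
Nullable = { 'F' }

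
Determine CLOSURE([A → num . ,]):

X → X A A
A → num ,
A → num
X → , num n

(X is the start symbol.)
{ [A → num . ,] }

To compute CLOSURE, for each item [A → α.Bβ] where B is a non-terminal, add [B → .γ] for all productions B → γ; repeat for the newly added items until nothing changes.

Start with: [A → num . ,]
The dot precedes the terminal ',', so nothing is added.

CLOSURE = { [A → num . ,] }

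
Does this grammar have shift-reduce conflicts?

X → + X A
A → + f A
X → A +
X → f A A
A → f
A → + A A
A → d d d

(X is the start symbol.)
Augment with X' → X and build the canonical LR(0) collection (I0 = CLOSURE({[X' → . X]}), then GOTO on every symbol after a dot until no new states appear). It has 23 states:
  I0: { [A → . + A A], [A → . + f A], [A → . d d d], [A → . f], [X → . + X A], [X → . A +], [X → . f A A], [X' → . X] }  — shift
  I1: { [A → + . A A], [A → + . f A], [A → . + A A], [A → . + f A], [A → . d d d], [A → . f], [X → + . X A], [X → . + X A], [X → . A +], [X → . f A A] }  — shift
  I2: { [X → A . +] }  — shift
  I3: { [X' → X .] }  — accept
  I4: { [A → d . d d] }  — shift
  I5: { [A → . + A A], [A → . + f A], [A → . d d d], [A → . f], [A → f .], [X → f . A A] }  — shift, reduce
  I6: { [A → + . A A], [A → + . f A], [A → . + A A], [A → . + f A], [A → . d d d], [A → . f] }  — shift
  I7: { [A → . + A A], [A → . + f A], [A → . d d d], [A → . f], [X → f A . A] }  — shift
  I8: { [A → f .] }  — reduce
  I9: { [X → f A A .] }  — reduce
  I10: { [A → + A . A], [A → . + A A], [A → . + f A], [A → . d d d], [A → . f] }  — shift
  I11: { [A → + f . A], [A → . + A A], [A → . + f A], [A → . d d d], [A → . f], [A → f .] }  — shift, reduce
  I12: { [A → + f A .] }  — reduce
  I13: { [A → + A A .] }  — reduce
  I14: { [A → d d . d] }  — shift
  I15: { [A → d d d .] }  — reduce
  I16: { [X → A + .] }  — reduce
  I17: { [A → + A . A], [A → . + A A], [A → . + f A], [A → . d d d], [A → . f], [X → A . +] }  — shift
  I18: { [A → . + A A], [A → . + f A], [A → . d d d], [A → . f], [X → + X . A] }  — shift
  I19: { [A → + f . A], [A → . + A A], [A → . + f A], [A → . d d d], [A → . f], [A → f .], [X → f . A A] }  — shift, reduce
  I20: { [A → + f A .], [A → . + A A], [A → . + f A], [A → . d d d], [A → . f], [X → f A . A] }  — shift, reduce
  I21: { [X → + X A .] }  — reduce
  I22: { [A → + . A A], [A → + . f A], [A → . + A A], [A → . + f A], [A → . d d d], [A → . f], [X → A + .] }  — shift, reduce

I5 contains reduce item [A → f .] and shift items [A → . + A A], [A → . + f A], [A → . d d d], [A → . f] — shift-reduce conflict.
I11 contains reduce item [A → f .] and shift items [A → . + A A], [A → . + f A], [A → . d d d], [A → . f] — shift-reduce conflict.
I19 contains reduce item [A → f .] and shift items [A → . + A A], [A → . + f A], [A → . d d d], [A → . f] — shift-reduce conflict.
I20 contains reduce item [A → + f A .] and shift items [A → . + A A], [A → . + f A], [A → . d d d], [A → . f] — shift-reduce conflict.
I22 contains reduce item [X → A + .] and shift items [A → . + A A], [A → . + f A], [A → + . f A], [A → . d d d], [A → . f] — shift-reduce conflict.

Answer: Yes — I5: [A → f .] vs [A → . + A A]; I11: [A → f .] vs [A → . + A A]; I19: [A → f .] vs [A → . + A A]; I20: [A → + f A .] vs [A → . + A A]; I22: [X → A + .] vs [A → . + A A]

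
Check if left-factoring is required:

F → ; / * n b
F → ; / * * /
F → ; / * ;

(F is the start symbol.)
Left-factoring is needed when two productions for the same non-terminal
share a common prefix on the right-hand side.

Productions for F:
  F → ; / * n b
  F → ; / * * /
  F → ; / * ;

Found common prefix '; / *' in productions for F

Answer: Yes, F has productions with common prefix '; / *'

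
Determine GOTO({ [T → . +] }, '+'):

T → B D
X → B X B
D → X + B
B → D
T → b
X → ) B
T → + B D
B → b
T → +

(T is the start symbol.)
{ [T → + .] }

GOTO(I, '+') = CLOSURE({ [A → αX.β] : [A → α.Xβ] ∈ I, X = '+' })

Items with dot before '+', with the dot advanced:
  [T → . +] → [T → + .]
Closure adds nothing (no advanced item has the dot before a non-terminal).

GOTO = { [T → + .] }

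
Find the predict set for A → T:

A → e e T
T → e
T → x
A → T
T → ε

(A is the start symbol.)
PREDICT(A → T) = (FIRST(RHS) \ {ε}) ∪ (FOLLOW(A) if ε ∈ FIRST(RHS), i.e. RHS ⇒* ε)
FIRST(T) = { 'e', 'x', ε }
FIRST(T) = { 'e', 'x', ε }
ε ∈ FIRST(T) (the right-hand side is nullable), so add FOLLOW(A) = { $ }
PREDICT(A → T) = { $, 'e', 'x' }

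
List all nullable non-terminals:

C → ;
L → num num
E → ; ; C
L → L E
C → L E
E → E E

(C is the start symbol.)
None

A non-terminal is nullable if it can derive ε (the empty string): either it has an ε-production, or it has a production whose right-hand side consists entirely of nullable non-terminals.

There are no ε-productions, so no non-terminal can derive ε.
No non-terminals are nullable.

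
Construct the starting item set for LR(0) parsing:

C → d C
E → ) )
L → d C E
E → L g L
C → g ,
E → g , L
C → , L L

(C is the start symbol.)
First, augment the grammar with C' → C
I₀ = CLOSURE({ [C' → . C] }):
  [C' → . C] has the dot before C: add [C → . d C], [C → . g ,], [C → . , L L]
No further items can be added.

I₀ = { [C → . , L L], [C → . d C], [C → . g ,], [C' → . C] }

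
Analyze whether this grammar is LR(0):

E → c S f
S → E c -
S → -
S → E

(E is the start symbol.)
A grammar is LR(0) if no state in the canonical LR(0) collection has:
  - both a shift item (dot before a terminal) and a complete item (shift-reduce conflict), or
  - two or more complete items (reduce-reduce conflict; the accept item [E' → E .] counts as a complete item here).

Augment with E' → E and build the canonical LR(0) collection (I0 = CLOSURE({[E' → . E]}), then GOTO on every symbol after a dot until no new states appear). It has 9 states:
  I0: { [E → . c S f], [E' → . E] }  — shift
  I1: { [E' → E .] }  — accept
  I2: { [E → . c S f], [E → c . S f], [S → . -], [S → . E c -], [S → . E] }  — shift
  I3: { [S → - .] }  — reduce
  I4: { [S → E . c -], [S → E .] }  — shift, reduce
  I5: { [E → c S . f] }  — shift
  I6: { [E → c S f .] }  — reduce
  I7: { [S → E c . -] }  — shift
  I8: { [S → E c - .] }  — reduce

Conflict in state I4:
  Shift-reduce conflict between [S → E .] and [S → E . c -]
So the grammar is NOT LR(0).

Answer: No. Shift-reduce conflict between [S → E .] and [S → E . c -]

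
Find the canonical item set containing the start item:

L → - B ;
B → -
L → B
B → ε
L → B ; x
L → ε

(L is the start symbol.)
First, augment the grammar with L' → L
I₀ = CLOSURE({ [L' → . L] }):
  [L' → . L] has the dot before L: add [L → . - B ;], [L → . B], [L → . B ; x], [L → .]
  [L → . B] has the dot before B: add [B → . -], [B → .]
No further items can be added.

I₀ = { [B → . -], [B → .], [L → . - B ;], [L → . B ; x], [L → . B], [L → .], [L' → . L] }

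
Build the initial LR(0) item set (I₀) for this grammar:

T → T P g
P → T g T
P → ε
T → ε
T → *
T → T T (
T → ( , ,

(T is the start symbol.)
{ [T → . ( , ,], [T → . *], [T → . T P g], [T → . T T (], [T → .], [T' → . T] }

First, augment the grammar with T' → T
I₀ = CLOSURE({ [T' → . T] }):
  [T' → . T] has the dot before T: add [T → . T P g], [T → .], [T → . *], [T → . T T (], [T → . ( , ,]
No further items can be added.

I₀ = { [T → . ( , ,], [T → . *], [T → . T P g], [T → . T T (], [T → .], [T' → . T] }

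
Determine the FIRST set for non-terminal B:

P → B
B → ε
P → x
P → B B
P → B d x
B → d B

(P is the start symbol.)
To compute FIRST(B), examine every production with B on the left-hand side, reading each right-hand side left to right until a non-nullable symbol is reached.

From B → ε:
  - ε-production, so ε ∈ FIRST(B)
From B → d B:
  - d is a terminal: add 'd' and stop

Collecting: FIRST(B) = { 'd', ε }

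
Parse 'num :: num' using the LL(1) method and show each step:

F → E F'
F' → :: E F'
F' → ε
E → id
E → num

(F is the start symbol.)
LL(1) parsing maintains a stack (initially the start symbol over $) and the input. At each step: if the stack top is a terminal, match it against the current input token; if it is a non-terminal N, replace it with the RHS of M[N, lookahead] (the unique production whose predict set contains the lookahead).

Stack is shown with the top on the left.

Stack      Input         Action
-------------------------------
F $        num :: num $  output F → E F'
E F' $     num :: num $  output E → num
num F' $   num :: num $  match 'num'
F' $       :: num $      output F' → :: E F'
:: E F' $  :: num $      match '::'
E F' $     num $         output E → num
num F' $   num $         match 'num'
F' $       $             output F' → ε
$          $             accept

The string is accepted.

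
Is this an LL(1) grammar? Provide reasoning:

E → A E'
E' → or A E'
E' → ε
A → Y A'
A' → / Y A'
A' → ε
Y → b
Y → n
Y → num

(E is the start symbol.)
Relevant sets:
  FOLLOW(E') = { $ }
  FOLLOW(A') = { $, 'or' }

For E':
  PREDICT(E' → or A E') = { 'or' }
  PREDICT(E' → ε) = { $ }
For A':
  PREDICT(A' → '/' Y A') = { '/' }
  PREDICT(A' → ε) = { $, 'or' }
For Y:
  PREDICT(Y → b) = { 'b' }
  PREDICT(Y → n) = { 'n' }
  PREDICT(Y → num) = { 'num' }
E, A have a single production, so nothing to check there.

All predict sets are disjoint. The grammar IS LL(1).

Answer: Yes, the grammar is LL(1).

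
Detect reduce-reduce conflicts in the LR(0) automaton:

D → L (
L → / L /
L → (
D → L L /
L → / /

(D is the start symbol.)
Yes — I5: [D → L ( .] vs [L → ( .]

A reduce-reduce conflict occurs when an LR(0) state has two complete items [A → α .] and [B → β .] — both call for a reduction, and with no lookahead the parser cannot choose between them.

Augment with D' → D and build the canonical LR(0) collection (I0 = CLOSURE({[D' → . D]}), then GOTO on every symbol after a dot until no new states appear). It has 11 states:
  I0: { [D → . L (], [D → . L L /], [D' → . D], [L → . (], [L → . / /], [L → . / L /] }  — shift
  I1: { [L → ( .] }  — reduce
  I2: { [L → . (], [L → . / /], [L → . / L /], [L → / . /], [L → / . L /] }  — shift
  I3: { [D' → D .] }  — accept
  I4: { [D → L . (], [D → L . L /], [L → . (], [L → . / /], [L → . / L /] }  — shift
  I5: { [D → L ( .], [L → ( .] }  — 2 reduces
  I6: { [D → L L . /] }  — shift
  I7: { [D → L L / .] }  — reduce
  I8: { [L → . (], [L → . / /], [L → . / L /], [L → / . /], [L → / . L /], [L → / / .] }  — shift, reduce
  I9: { [L → / L . /] }  — shift
  I10: { [L → / L / .] }  — reduce

I5 contains complete items [D → L ( .], [L → ( .] — reduce-reduce conflict.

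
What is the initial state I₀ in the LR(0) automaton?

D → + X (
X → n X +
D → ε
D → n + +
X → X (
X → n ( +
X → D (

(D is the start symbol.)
{ [D → . + X (], [D → . n + +], [D → .], [D' → . D] }

First, augment the grammar with D' → D
I₀ = CLOSURE({ [D' → . D] }):
  [D' → . D] has the dot before D: add [D → . + X (], [D → .], [D → . n + +]
No further items can be added.

I₀ = { [D → . + X (], [D → . n + +], [D → .], [D' → . D] }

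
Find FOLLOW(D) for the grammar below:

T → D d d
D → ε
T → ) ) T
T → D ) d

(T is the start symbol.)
To compute FOLLOW(D), find every occurrence of D on a right-hand side N → α D β: add FIRST(β) \ {ε}, and if β is empty or nullable also add FOLLOW(N). Iterate to a fixed point.

In T → D d d: D is followed by d d, add FIRST(d d) \ {ε} = { 'd' }
In T → D ) d: D is followed by ')' d, add FIRST(')' d) \ {ε} = { ')' }

Taking the union: FOLLOW(D) = { ')', 'd' }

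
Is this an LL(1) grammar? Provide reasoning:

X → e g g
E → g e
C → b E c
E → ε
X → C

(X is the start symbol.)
A grammar is LL(1) if for each non-terminal N with multiple productions, the predict sets of those productions are pairwise disjoint, where PREDICT(N → α) = (FIRST(α) \ {ε}) ∪ (FOLLOW(N) if α ⇒* ε).

Relevant sets:
  FIRST(C) = { 'b' }
  FOLLOW(E) = { 'c' }

For X:
  PREDICT(X → e g g) = { 'e' }
  PREDICT(X → C) = { 'b' }
For E:
  PREDICT(E → g e) = { 'g' }
  PREDICT(E → ε) = { 'c' }
C has a single production, so nothing to check there.

All predict sets are disjoint. The grammar IS LL(1).

Answer: Yes, the grammar is LL(1).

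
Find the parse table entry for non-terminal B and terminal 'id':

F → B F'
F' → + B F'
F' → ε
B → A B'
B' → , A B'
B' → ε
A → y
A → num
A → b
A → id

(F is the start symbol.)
To find M[B, 'id'], we find productions for B where 'id' is in the predict set (PREDICT(N → α) = (FIRST(α) \ {ε}) ∪ (FOLLOW(N) if α ⇒* ε)).

Relevant sets:
  FIRST(A) = { 'b', 'id', 'num', 'y' }

B → A B': PREDICT = { 'b', 'id', 'num', 'y' }
  'id' is in predict set, so this production goes in M[B, 'id']

M[B, 'id'] = B → A B'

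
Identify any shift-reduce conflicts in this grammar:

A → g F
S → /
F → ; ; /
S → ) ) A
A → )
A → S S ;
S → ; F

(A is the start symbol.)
Yes — I1: [A → ) .] vs [S → ) . ) A]

A shift-reduce conflict occurs when an LR(0) state has both:
  - a complete (reduce) item [A → α .] (dot at the end), and
  - a shift item [B → β . c γ] (dot before a terminal).

Augment with A' → A and build the canonical LR(0) collection (I0 = CLOSURE({[A' → . A]}), then GOTO on every symbol after a dot until no new states appear). It has 17 states:
  I0: { [A → . )], [A → . S S ;], [A → . g F], [A' → . A], [S → . ) ) A], [S → . /], [S → . ; F] }  — shift
  I1: { [A → ) .], [S → ) . ) A] }  — shift, reduce
  I2: { [S → / .] }  — reduce
  I3: { [F → . ; ; /], [S → ; . F] }  — shift
  I4: { [A' → A .] }  — accept
  I5: { [A → S . S ;], [S → . ) ) A], [S → . /], [S → . ; F] }  — shift
  I6: { [A → g . F], [F → . ; ; /] }  — shift
  I7: { [F → ; . ; /] }  — shift
  I8: { [A → g F .] }  — reduce
  I9: { [F → ; ; . /] }  — shift
  I10: { [F → ; ; / .] }  — reduce
  I11: { [S → ) . ) A] }  — shift
  I12: { [A → S S . ;] }  — shift
  I13: { [A → S S ; .] }  — reduce
  I14: { [A → . )], [A → . S S ;], [A → . g F], [S → ) ) . A], [S → . ) ) A], [S → . /], [S → . ; F] }  — shift
  I15: { [S → ) ) A .] }  — reduce
  I16: { [S → ; F .] }  — reduce

I1 contains reduce item [A → ) .] and shift item [S → ) . ) A] — shift-reduce conflict.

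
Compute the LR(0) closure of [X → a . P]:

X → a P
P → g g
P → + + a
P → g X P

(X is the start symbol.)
Start with: [X → a . P]
  [X → a . P] has the dot before P: add [P → . g g], [P → . + + a], [P → . g X P]
No further items can be added.

CLOSURE = { [P → . + + a], [P → . g X P], [P → . g g], [X → a . P] }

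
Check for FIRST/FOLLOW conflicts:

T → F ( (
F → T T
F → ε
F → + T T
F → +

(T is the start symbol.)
Yes. F → T T with FOLLOW(F) on { '(' }

A FIRST/FOLLOW conflict occurs when a non-terminal N has a nullable alternative N → β (β ⇒* ε) and another alternative N → α with FIRST(α) ∩ FOLLOW(N) ≠ ∅: on such a lookahead the parser cannot decide between expanding α and letting N vanish via β.

Nullable non-terminals: F.
FIRST sets used below: FIRST(T) = { '(', '+' }

F: nullable alternative(s) F → ε; FOLLOW(F) = { '(' }
  F → T T: FIRST \ {ε} = { '(', '+' } — overlaps FOLLOW(F) on { '(' }: CONFLICT
  F → ε: FIRST \ {ε} = { } — this is the only nullable alternative, skip
  F → + T T: FIRST \ {ε} = { '+' } — disjoint from FOLLOW(F)
  F → +: FIRST \ {ε} = { '+' } — disjoint from FOLLOW(F)

T has no nullable alternative, so no FIRST/FOLLOW check is needed there.

So the grammar has 1 FIRST/FOLLOW conflict (marked CONFLICT above).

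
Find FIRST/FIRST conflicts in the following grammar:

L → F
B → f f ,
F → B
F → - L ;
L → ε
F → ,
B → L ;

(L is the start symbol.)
Yes. B → f f ',' / B → L ';' on { 'f' }; F → B / F → '-' L ';' on { '-' }; F → B / F → ',' on { ',' }

FIRST sets of the non-terminals at (or reachable through a nullable prefix from) the front of some alternative:
  FIRST(F) = { ',', '-', ';', 'f' }
  FIRST(L) = { ',', '-', ';', 'f', ε }
  FIRST(B) = { ',', '-', ';', 'f' }

Productions for L:
  L → F: FIRST = { ',', '-', ';', 'f' }
  L → ε: FIRST = { ε }
Productions for B:
  B → f f ,: FIRST = { 'f' }
  B → L ;: FIRST = { ',', '-', ';', 'f' }
Productions for F:
  F → B: FIRST = { ',', '-', ';', 'f' }
  F → - L ;: FIRST = { '-' }
  F → ,: FIRST = { ',' }

Conflict for B: B → f f , and B → L ;
  Overlap: { 'f' }
Conflict for F: F → B and F → - L ;
  Overlap: { '-' }
Conflict for F: F → B and F → ,
  Overlap: { ',' }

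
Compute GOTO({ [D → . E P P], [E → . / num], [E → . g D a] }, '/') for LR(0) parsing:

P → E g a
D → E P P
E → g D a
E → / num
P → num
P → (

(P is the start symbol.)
{ [E → / . num] }

GOTO(I, '/') = CLOSURE({ [A → αX.β] : [A → α.Xβ] ∈ I, X = '/' })

Items with dot before '/', with the dot advanced:
  [E → . / num] → [E → / . num]
Closure adds nothing (no advanced item has the dot before a non-terminal).

GOTO = { [E → / . num] }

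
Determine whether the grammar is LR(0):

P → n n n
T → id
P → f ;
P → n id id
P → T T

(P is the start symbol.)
A grammar is LR(0) if no state in the canonical LR(0) collection has:
  - both a shift item (dot before a terminal) and a complete item (shift-reduce conflict), or
  - two or more complete items (reduce-reduce conflict; the accept item [P' → P .] counts as a complete item here).

Augment with P' → P and build the canonical LR(0) collection (I0 = CLOSURE({[P' → . P]}), then GOTO on every symbol after a dot until no new states appear). It has 12 states:
  I0: { [P → . T T], [P → . f ;], [P → . n id id], [P → . n n n], [P' → . P], [T → . id] }  — shift
  I1: { [P' → P .] }  — accept
  I2: { [P → T . T], [T → . id] }  — shift
  I3: { [P → f . ;] }  — shift
  I4: { [T → id .] }  — reduce
  I5: { [P → n . id id], [P → n . n n] }  — shift
  I6: { [P → n id . id] }  — shift
  I7: { [P → n n . n] }  — shift
  I8: { [P → n n n .] }  — reduce
  I9: { [P → n id id .] }  — reduce
  I10: { [P → f ; .] }  — reduce
  I11: { [P → T T .] }  — reduce

Every state is either a pure shift/goto state or contains exactly one complete item and nothing to shift — no conflicts. The grammar is LR(0).

Answer: Yes, the grammar is LR(0)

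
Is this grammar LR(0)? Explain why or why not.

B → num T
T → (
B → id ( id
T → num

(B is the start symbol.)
A grammar is LR(0) if no state in the canonical LR(0) collection has:
  - both a shift item (dot before a terminal) and a complete item (shift-reduce conflict), or
  - two or more complete items (reduce-reduce conflict; the accept item [B' → B .] counts as a complete item here).

Augment with B' → B and build the canonical LR(0) collection (I0 = CLOSURE({[B' → . B]}), then GOTO on every symbol after a dot until no new states appear). It has 9 states:
  I0: { [B → . id ( id], [B → . num T], [B' → . B] }  — shift
  I1: { [B' → B .] }  — accept
  I2: { [B → id . ( id] }  — shift
  I3: { [B → num . T], [T → . (], [T → . num] }  — shift
  I4: { [T → ( .] }  — reduce
  I5: { [B → num T .] }  — reduce
  I6: { [T → num .] }  — reduce
  I7: { [B → id ( . id] }  — shift
  I8: { [B → id ( id .] }  — reduce

Every state is either a pure shift/goto state or contains exactly one complete item and nothing to shift — no conflicts. The grammar is LR(0).

Answer: Yes, the grammar is LR(0)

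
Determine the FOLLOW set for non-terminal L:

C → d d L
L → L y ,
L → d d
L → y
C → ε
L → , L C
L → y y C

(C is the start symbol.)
To compute FOLLOW(L), find every occurrence of L on a right-hand side N → α L β: add FIRST(β) \ {ε}, and if β is empty or nullable also add FOLLOW(N). Iterate to a fixed point.

In C → d d L: L is at the end, add FOLLOW(C)
In L → L y ,: L is followed by y ',', add FIRST(y ',') \ {ε} = { 'y' }
In L → , L C: L is followed by C, add FIRST(C) \ {ε} = { 'd' }
  C is nullable, so FOLLOW(L) is also included — that is the set being defined, nothing new

The FOLLOW sets referred to above (computed the same way, to a fixed point):
  FOLLOW(C) = { $, 'd', 'y' }

Taking the union: FOLLOW(L) = { $, 'd', 'y' }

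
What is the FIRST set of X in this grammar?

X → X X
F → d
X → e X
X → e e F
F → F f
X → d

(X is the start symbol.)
{ 'd', 'e' }

To compute FIRST(X), examine every production with X on the left-hand side, reading each right-hand side left to right until a non-nullable symbol is reached.

From X → X X:
  - X is the symbol being defined: contributes nothing new
    X is not nullable, so stop
From X → e X:
  - e is a terminal: add 'e' and stop
From X → e e F:
  - e is a terminal: add 'e' and stop
From X → d:
  - d is a terminal: add 'd' and stop

Collecting: FIRST(X) = { 'd', 'e' }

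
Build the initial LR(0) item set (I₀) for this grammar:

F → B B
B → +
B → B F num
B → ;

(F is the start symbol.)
First, augment the grammar with F' → F
I₀ = CLOSURE({ [F' → . F] }):
  [F' → . F] has the dot before F: add [F → . B B]
  [F → . B B] has the dot before B: add [B → . +], [B → . B F num], [B → . ;]
No further items can be added.

I₀ = { [B → . +], [B → . ;], [B → . B F num], [F → . B B], [F' → . F] }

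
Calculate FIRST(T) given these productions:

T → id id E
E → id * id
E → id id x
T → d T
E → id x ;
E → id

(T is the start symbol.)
To compute FIRST(T), examine every production with T on the left-hand side, reading each right-hand side left to right until a non-nullable symbol is reached.

From T → id id E:
  - id is a terminal: add 'id' and stop
From T → d T:
  - d is a terminal: add 'd' and stop

Collecting: FIRST(T) = { 'd', 'id' }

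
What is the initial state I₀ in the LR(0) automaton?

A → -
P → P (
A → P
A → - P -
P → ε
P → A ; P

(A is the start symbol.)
First, augment the grammar with A' → A
I₀ = CLOSURE({ [A' → . A] }):
  [A' → . A] has the dot before A: add [A → . -], [A → . P], [A → . - P -]
  [A → . P] has the dot before P: add [P → . P (], [P → .], [P → . A ; P]
No further items can be added.

I₀ = { [A → . - P -], [A → . -], [A → . P], [A' → . A], [P → . A ; P], [P → . P (], [P → .] }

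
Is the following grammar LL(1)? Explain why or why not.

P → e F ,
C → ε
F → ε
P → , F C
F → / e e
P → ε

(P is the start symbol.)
A grammar is LL(1) if for each non-terminal N with multiple productions, the predict sets of those productions are pairwise disjoint, where PREDICT(N → α) = (FIRST(α) \ {ε}) ∪ (FOLLOW(N) if α ⇒* ε).

Relevant sets:
  FOLLOW(P) = { $ }
  FOLLOW(F) = { $, ',' }

For P:
  PREDICT(P → e F ',') = { 'e' }
  PREDICT(P → ',' F C) = { ',' }
  PREDICT(P → ε) = { $ }
For F:
  PREDICT(F → ε) = { $, ',' }
  PREDICT(F → '/' e e) = { '/' }
C has a single production, so nothing to check there.

All predict sets are disjoint. The grammar IS LL(1).

Answer: Yes, the grammar is LL(1).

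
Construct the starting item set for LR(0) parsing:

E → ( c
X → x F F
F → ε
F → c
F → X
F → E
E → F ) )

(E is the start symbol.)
First, augment the grammar with E' → E
I₀ = CLOSURE({ [E' → . E] }):
  [E' → . E] has the dot before E: add [E → . ( c], [E → . F ) )]
  [E → . F ) )] has the dot before F: add [F → .], [F → . c], [F → . X], [F → . E]
  [F → . X] has the dot before X: add [X → . x F F]
No further items can be added.

I₀ = { [E → . ( c], [E → . F ) )], [E' → . E], [F → . E], [F → . X], [F → . c], [F → .], [X → . x F F] }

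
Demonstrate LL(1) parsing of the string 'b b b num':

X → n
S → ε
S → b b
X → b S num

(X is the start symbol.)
LL(1) parsing maintains a stack (initially the start symbol over $) and the input. At each step: if the stack top is a terminal, match it against the current input token; if it is a non-terminal N, replace it with the RHS of M[N, lookahead] (the unique production whose predict set contains the lookahead).

Stack is shown with the top on the left.

Stack      Input        Action
------------------------------
X $        b b b num $  output X → b S num
b S num $  b b b num $  match 'b'
S num $    b b num $    output S → b b
b b num $  b b num $    match 'b'
b num $    b num $      match 'b'
num $      num $        match 'num'
$          $            accept

The string is accepted.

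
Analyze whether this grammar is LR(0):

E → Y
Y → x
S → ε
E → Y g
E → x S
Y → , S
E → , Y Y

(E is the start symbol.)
No. Shift-reduce conflict between [S → .] and [Y → . , S]

Augment with E' → E and build the canonical LR(0) collection (I0 = CLOSURE({[E' → . E]}), then GOTO on every symbol after a dot until no new states appear). It has 12 states:
  I0: { [E → . , Y Y], [E → . Y g], [E → . Y], [E → . x S], [E' → . E], [Y → . , S], [Y → . x] }  — shift
  I1: { [E → , . Y Y], [S → .], [Y → , . S], [Y → . , S], [Y → . x] }  — shift, reduce
  I2: { [E' → E .] }  — accept
  I3: { [E → Y . g], [E → Y .] }  — shift, reduce
  I4: { [E → x . S], [S → .], [Y → x .] }  — 2 reduces
  I5: { [E → x S .] }  — reduce
  I6: { [E → Y g .] }  — reduce
  I7: { [S → .], [Y → , . S] }  — reduce
  I8: { [Y → , S .] }  — reduce
  I9: { [E → , Y . Y], [Y → . , S], [Y → . x] }  — shift
  I10: { [Y → x .] }  — reduce
  I11: { [E → , Y Y .] }  — reduce

Conflict in state I1:
  Shift-reduce conflict between [S → .] and [Y → . , S]
So the grammar is NOT LR(0).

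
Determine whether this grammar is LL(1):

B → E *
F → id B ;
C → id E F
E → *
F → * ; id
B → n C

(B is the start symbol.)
Yes, the grammar is LL(1).

A grammar is LL(1) if for each non-terminal N with multiple productions, the predict sets of those productions are pairwise disjoint, where PREDICT(N → α) = (FIRST(α) \ {ε}) ∪ (FOLLOW(N) if α ⇒* ε).

Relevant sets:
  FIRST(E) = { '*' }

For B:
  PREDICT(B → E '*') = { '*' }
  PREDICT(B → n C) = { 'n' }
For F:
  PREDICT(F → id B ';') = { 'id' }
  PREDICT(F → '*' ';' id) = { '*' }
C, E have a single production, so nothing to check there.

All predict sets are disjoint. The grammar IS LL(1).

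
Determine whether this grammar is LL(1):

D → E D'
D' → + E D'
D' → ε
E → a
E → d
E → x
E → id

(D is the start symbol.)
Yes, the grammar is LL(1).

A grammar is LL(1) if for each non-terminal N with multiple productions, the predict sets of those productions are pairwise disjoint, where PREDICT(N → α) = (FIRST(α) \ {ε}) ∪ (FOLLOW(N) if α ⇒* ε).

Relevant sets:
  FOLLOW(D') = { $ }

For D':
  PREDICT(D' → '+' E D') = { '+' }
  PREDICT(D' → ε) = { $ }
For E:
  PREDICT(E → a) = { 'a' }
  PREDICT(E → d) = { 'd' }
  PREDICT(E → x) = { 'x' }
  PREDICT(E → id) = { 'id' }
D has a single production, so nothing to check there.

All predict sets are disjoint. The grammar IS LL(1).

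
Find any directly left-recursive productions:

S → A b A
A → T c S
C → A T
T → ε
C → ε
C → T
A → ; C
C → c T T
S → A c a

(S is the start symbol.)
S → A b A: starts with A
A → T c S: starts with T
C → A T: starts with A
T → ε: starts with ε
C → ε: starts with ε
C → T: starts with T
A → ; C: starts with ';'
C → c T T: starts with c
S → A c a: starts with A

No direct left recursion found.

Answer: No direct left recursion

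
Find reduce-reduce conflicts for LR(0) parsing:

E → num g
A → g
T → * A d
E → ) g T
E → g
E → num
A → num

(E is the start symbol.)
A reduce-reduce conflict occurs when an LR(0) state has two complete items [A → α .] and [B → β .] — both call for a reduction, and with no lookahead the parser cannot choose between them.

Augment with E' → E and build the canonical LR(0) collection (I0 = CLOSURE({[E' → . E]}), then GOTO on every symbol after a dot until no new states appear). It has 13 states:
  I0: { [E → . ) g T], [E → . g], [E → . num g], [E → . num], [E' → . E] }  — shift
  I1: { [E → ) . g T] }  — shift
  I2: { [E' → E .] }  — accept
  I3: { [E → g .] }  — reduce
  I4: { [E → num . g], [E → num .] }  — shift, reduce
  I5: { [E → num g .] }  — reduce
  I6: { [E → ) g . T], [T → . * A d] }  — shift
  I7: { [A → . g], [A → . num], [T → * . A d] }  — shift
  I8: { [E → ) g T .] }  — reduce
  I9: { [T → * A . d] }  — shift
  I10: { [A → g .] }  — reduce
  I11: { [A → num .] }  — reduce
  I12: { [T → * A d .] }  — reduce

No state contains more than one complete item.

Answer: No reduce-reduce conflicts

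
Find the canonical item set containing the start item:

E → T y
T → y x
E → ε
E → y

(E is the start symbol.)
{ [E → . T y], [E → . y], [E → .], [E' → . E], [T → . y x] }

First, augment the grammar with E' → E
I₀ = CLOSURE({ [E' → . E] }):
  [E' → . E] has the dot before E: add [E → . T y], [E → .], [E → . y]
  [E → . T y] has the dot before T: add [T → . y x]
No further items can be added.

I₀ = { [E → . T y], [E → . y], [E → .], [E' → . E], [T → . y x] }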